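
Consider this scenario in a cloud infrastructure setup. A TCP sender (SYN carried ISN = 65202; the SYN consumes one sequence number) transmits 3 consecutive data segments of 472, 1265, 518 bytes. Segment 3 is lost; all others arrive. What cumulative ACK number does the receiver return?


SYN uses sequence number 65202; first data byte = ISN + 1 = 65203.
Segment 1: SEQ = 65203, len = 472 B, covers [65203, 65674]
Segment 2: SEQ = 65675, len = 1265 B, covers [65675, 66939]
Segment 3: SEQ = 66940, len = 518 B, covers [66940, 67457] [LOST]
In-order data received: bytes [65203, 66939] (segments 1..2).
Segment 3 missing -> gap begins at byte 66940.
Cumulative ACK = next expected in-order byte = 65203 + 472 + 1265 = 66940

66940


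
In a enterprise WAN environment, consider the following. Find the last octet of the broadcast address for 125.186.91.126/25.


Given: IP = 125.186.91.126, prefix = /25
Host bits = 32 - 25 = 7
Network last octet = 126 AND mask = 0
Host part size = 2^7 - 1 = 127
Broadcast last octet = 0 OR 127 = 127

127


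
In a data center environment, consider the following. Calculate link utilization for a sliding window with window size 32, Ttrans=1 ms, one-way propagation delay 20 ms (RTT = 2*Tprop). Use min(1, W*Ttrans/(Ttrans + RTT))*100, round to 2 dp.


Given: W = 32, Ttrans = 1 ms, RTT = 40 ms (= 2 * Tprop, Tprop = 20 ms)
Cycle time = Ttrans + RTT = 1 + 40 = 41 ms (first packet sent until its ACK returns)
W * Ttrans = 32 * 1 = 32 ms of sending per cycle
W * Ttrans / (Ttrans + RTT) = 32 / 41 = 0.780488
U = min(1, 0.780488) = 0.780488
U% = 78.05%

78.05


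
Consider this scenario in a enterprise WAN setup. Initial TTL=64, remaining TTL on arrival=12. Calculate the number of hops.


Given: initial TTL = 64, received TTL = 12
Hops = initial TTL - received TTL
Hops = 64 - 12 = 52

52


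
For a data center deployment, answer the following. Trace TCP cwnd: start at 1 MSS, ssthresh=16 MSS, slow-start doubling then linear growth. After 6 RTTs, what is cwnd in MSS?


RTT 0: cwnd = 1 MSS (initial)
RTT 1: cwnd = 2 MSS (slow start, doubled)
RTT 2: cwnd = 4 MSS (slow start, doubled)
RTT 3: cwnd = 8 MSS (slow start, doubled)
RTT 4: cwnd = 16 MSS (slow start, doubled)
RTT 5: cwnd = 17 MSS (congestion avoidance, +1)
RTT 6: cwnd = 18 MSS (congestion avoidance, +1)

18


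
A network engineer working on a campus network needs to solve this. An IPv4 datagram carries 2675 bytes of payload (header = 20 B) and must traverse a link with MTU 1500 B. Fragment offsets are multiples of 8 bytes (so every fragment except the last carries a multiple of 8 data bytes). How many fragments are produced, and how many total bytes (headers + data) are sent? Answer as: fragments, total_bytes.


Max data per non-final fragment = floor((MTU - header)/8)*8 = floor((1500 - 20)/8)*8 = floor(1480/8)*8 = 1480 B
Final fragment needs no 8-byte alignment: it can carry up to MTU - header = 1480 B
Non-final fragments needed = ceil((payload - 1480) / 1480) = ceil(1195/1480) = ceil(0.8074) = 1
Number of fragments = 1 + 1 = 2
Fragment sizes (data): 1 * 1480 B + 1195 B (last, 1195 <= 1480 OK)
Total bytes sent = payload + n_frags * header = 2675 + 2*20 = 2675 + 40 = 2715 B

2, 2715


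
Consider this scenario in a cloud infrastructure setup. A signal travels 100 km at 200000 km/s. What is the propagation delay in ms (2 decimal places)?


Given: distance = 100 km, speed = 200000 km/s
Delay = distance / speed = 100 / 200000 seconds
Delay in ms = 100 * 1000 / 200000
Delay = 0.5000 ms
Rounded to 2 dp = 0.50 ms

0.50


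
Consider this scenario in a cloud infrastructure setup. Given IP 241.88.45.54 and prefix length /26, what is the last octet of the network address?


Given: IP = 241.88.45.54, prefix = /26
Subnet mask = 255.255.255.192
Last octet of IP: 54
Last octet of mask: 192
Network last octet = 54 AND 192 = 0

0


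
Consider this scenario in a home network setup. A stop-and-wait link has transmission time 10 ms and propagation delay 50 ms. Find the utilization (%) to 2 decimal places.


Given: Ttrans = 10 ms, Tprop = 50 ms
RTT = 2 * Tprop = 2 * 50 = 100 ms
U = Ttrans / (Ttrans + RTT)
U = 10 / (10 + 100)
U = 10 / 110 = 0.090909
U% = 9.09%

9.09


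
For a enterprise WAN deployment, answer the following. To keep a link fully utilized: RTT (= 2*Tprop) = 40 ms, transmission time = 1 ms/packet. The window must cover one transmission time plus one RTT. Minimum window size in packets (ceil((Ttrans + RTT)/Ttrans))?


Given: Ttrans = 1 ms, RTT = 40 ms (= 2 * Tprop, Tprop = 20 ms)
Time until first ACK returns = Ttrans + RTT = 1 + 40 = 41 ms
Need W * Ttrans >= Ttrans + RTT  ->  W >= (Ttrans + RTT) / Ttrans
(Ttrans + RTT) / Ttrans = 41 / 1 = 41
W_min = ceil(41) = 41

41


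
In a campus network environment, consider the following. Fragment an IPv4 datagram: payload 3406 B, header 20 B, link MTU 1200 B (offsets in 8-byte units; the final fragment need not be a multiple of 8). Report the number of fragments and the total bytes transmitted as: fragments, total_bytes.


Max data per non-final fragment = floor((MTU - header)/8)*8 = floor((1200 - 20)/8)*8 = floor(1180/8)*8 = 1176 B
Final fragment needs no 8-byte alignment: it can carry up to MTU - header = 1180 B
Non-final fragments needed = ceil((payload - 1180) / 1176) = ceil(2226/1176) = ceil(1.8929) = 2
Number of fragments = 2 + 1 = 3
Fragment sizes (data): 2 * 1176 B + 1054 B (last, 1054 <= 1180 OK)
Total bytes sent = payload + n_frags * header = 3406 + 3*20 = 3406 + 60 = 3466 B

3, 3466


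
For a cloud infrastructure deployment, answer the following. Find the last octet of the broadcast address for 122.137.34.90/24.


Given: IP = 122.137.34.90, prefix = /24
Host bits = 32 - 24 = 8
Network last octet = 90 AND mask = 0
Host part size = 2^8 - 1 = 255
Broadcast last octet = 0 OR 255 = 255

255


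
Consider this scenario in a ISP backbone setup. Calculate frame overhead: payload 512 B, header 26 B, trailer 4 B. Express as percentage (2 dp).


Given: payload = 512 B, header = 26 B, trailer = 4 B
Overhead bytes = header + trailer = 26 + 4 = 30
Total frame = payload + overhead = 512 + 30 = 542
Overhead % = 30 / 542 * 100 = 5.5351% -> 5.54% (2 dp)

5.54


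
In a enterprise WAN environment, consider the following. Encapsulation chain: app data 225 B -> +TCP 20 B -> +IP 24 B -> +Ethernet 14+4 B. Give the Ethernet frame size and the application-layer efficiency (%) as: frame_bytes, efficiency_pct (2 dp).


TCP segment = 225 + 20 = 245 B
IP packet = 245 + 24 = 269 B
Ethernet frame = 269 + 14 + 4 = 287 B
Efficiency = app / frame = 225 / 287 = 0.783972 = 78.3972% -> 78.40% (2 dp)

287, 78.40


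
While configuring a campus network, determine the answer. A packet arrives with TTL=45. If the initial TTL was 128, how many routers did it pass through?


Given: initial TTL = 128, received TTL = 45
Hops = initial TTL - received TTL
Hops = 128 - 45 = 83

83


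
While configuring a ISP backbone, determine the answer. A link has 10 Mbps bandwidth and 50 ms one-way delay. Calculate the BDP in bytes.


Given: bandwidth = 10 Mbps, delay = 50 ms
BDP in bits = 10 * 10^6 * 50 / 1000
BDP in bits = 500000
BDP in bytes = 500000 / 8 = 62500

62500


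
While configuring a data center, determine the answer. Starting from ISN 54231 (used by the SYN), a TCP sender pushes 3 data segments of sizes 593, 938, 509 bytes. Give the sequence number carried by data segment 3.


The SYN occupies sequence number ISN = 54231, so the first data byte is ISN + 1 = 54232.
SEQ of data segment i = (ISN + 1) + sum of payload sizes of segments 1..i-1.
Segment 1: SEQ = 54232, payload = 593 bytes
Segment 2: SEQ = 54825, payload = 938 bytes
Segment 3: SEQ = 55763, payload = 509 bytes
SEQ of segment 3 = 54232 + 593 + 938 = 55763

55763


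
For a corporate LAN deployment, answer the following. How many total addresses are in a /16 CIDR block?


Given: CIDR prefix /16
Host bits = 32 - 16 = 16
Total addresses = 2^16 = 65536

65536


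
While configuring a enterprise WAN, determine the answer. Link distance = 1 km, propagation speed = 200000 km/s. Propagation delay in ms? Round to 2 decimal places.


Given: distance = 1 km, speed = 200000 km/s
Delay = distance / speed = 1 / 200000 seconds
Delay in ms = 1 * 1000 / 200000
Delay = 0.0050 ms
Rounded to 2 dp = 0.01 ms

0.01


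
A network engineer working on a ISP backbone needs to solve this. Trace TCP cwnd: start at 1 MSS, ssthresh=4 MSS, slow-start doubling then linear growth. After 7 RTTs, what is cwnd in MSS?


RTT 0: cwnd = 1 MSS (initial)
RTT 1: cwnd = 2 MSS (slow start, doubled)
RTT 2: cwnd = 4 MSS (slow start, doubled)
RTT 3: cwnd = 5 MSS (congestion avoidance, +1)
RTT 4: cwnd = 6 MSS (congestion avoidance, +1)
RTT 5: cwnd = 7 MSS (congestion avoidance, +1)
RTT 6: cwnd = 8 MSS (congestion avoidance, +1)
RTT 7: cwnd = 9 MSS (congestion avoidance, +1)

9


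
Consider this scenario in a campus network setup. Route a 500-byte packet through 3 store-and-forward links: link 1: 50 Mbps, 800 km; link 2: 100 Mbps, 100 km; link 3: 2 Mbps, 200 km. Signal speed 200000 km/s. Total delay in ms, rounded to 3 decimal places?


Packet = 500 bytes = 4000 bits. Store-and-forward: sum (t_trans + t_prop) per link.
Link 1: t_trans = 4000/(50*10^6) s = 0.0800 ms; t_prop = 800/200000 s = 4.0000 ms; subtotal = 4.0800 ms
Link 2: t_trans = 4000/(100*10^6) s = 0.0400 ms; t_prop = 100/200000 s = 0.5000 ms; subtotal = 0.5400 ms
Link 3: t_trans = 4000/(2*10^6) s = 2.0000 ms; t_prop = 200/200000 s = 1.0000 ms; subtotal = 3.0000 ms
End-to-end = 4.0800 + 0.5400 + 3.0000 = 7.6200 ms -> 7.620 ms (3 dp)

7.620


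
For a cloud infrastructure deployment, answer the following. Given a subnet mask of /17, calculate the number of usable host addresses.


Given: subnet mask /17
Host bits = 32 - 17 = 15
Total addresses = 2^15 = 32768
Usable hosts = 32768 - 2 (network + broadcast) = 32766

32766


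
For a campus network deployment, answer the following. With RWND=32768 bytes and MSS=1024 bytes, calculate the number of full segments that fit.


Given: RWND = 32768 bytes, MSS = 1024 bytes
Full segments = floor(RWND / MSS)
Full segments = floor(32768 / 1024)
Full segments = floor(32.0) = 32

32


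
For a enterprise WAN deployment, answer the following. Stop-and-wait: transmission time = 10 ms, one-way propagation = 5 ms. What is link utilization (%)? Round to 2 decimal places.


Given: Ttrans = 10 ms, Tprop = 5 ms
RTT = 2 * Tprop = 2 * 5 = 10 ms
U = Ttrans / (Ttrans + RTT)
U = 10 / (10 + 10)
U = 10 / 20 = 0.5
U% = 50.00%

50.00


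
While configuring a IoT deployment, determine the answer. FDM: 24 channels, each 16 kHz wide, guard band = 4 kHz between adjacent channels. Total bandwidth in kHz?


Given: 24 channels, 16 kHz each, guard = 4 kHz
Channel bandwidth = 24 * 16 = 384 kHz
Guard bands = 23 gaps * 4 kHz = 92 kHz
Total = 384 + 92 = 476 kHz

476


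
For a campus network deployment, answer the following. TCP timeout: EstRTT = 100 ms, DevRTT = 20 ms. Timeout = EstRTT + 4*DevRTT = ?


Given: EstRTT = 100 ms, DevRTT = 20 ms
Timeout = EstRTT + 4 * DevRTT
4 * DevRTT = 4 * 20 = 80
Timeout = 100 + 80 = 180 ms

180


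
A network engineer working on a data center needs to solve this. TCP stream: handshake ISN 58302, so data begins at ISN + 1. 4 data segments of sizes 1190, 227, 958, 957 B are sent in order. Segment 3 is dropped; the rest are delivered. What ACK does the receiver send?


SYN uses sequence number 58302; first data byte = ISN + 1 = 58303.
Segment 1: SEQ = 58303, len = 1190 B, covers [58303, 59492]
Segment 2: SEQ = 59493, len = 227 B, covers [59493, 59719]
Segment 3: SEQ = 59720, len = 958 B, covers [59720, 60677] [LOST]
Segment 4: SEQ = 60678, len = 957 B, covers [60678, 61634]
In-order data received: bytes [58303, 59719] (segments 1..2).
Segment 3 missing -> gap begins at byte 59720; later segments buffered out of order.
Cumulative ACK = next expected in-order byte = 58303 + 1190 + 227 = 59720

59720


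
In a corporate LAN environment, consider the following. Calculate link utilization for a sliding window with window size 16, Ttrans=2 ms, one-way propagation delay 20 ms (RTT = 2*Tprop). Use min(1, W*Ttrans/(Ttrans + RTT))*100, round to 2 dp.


Given: W = 16, Ttrans = 2 ms, RTT = 40 ms (= 2 * Tprop, Tprop = 20 ms)
Cycle time = Ttrans + RTT = 2 + 40 = 42 ms (first packet sent until its ACK returns)
W * Ttrans = 16 * 2 = 32 ms of sending per cycle
W * Ttrans / (Ttrans + RTT) = 32 / 42 = 0.761905
U = min(1, 0.761905) = 0.761905
U% = 76.19%

76.19


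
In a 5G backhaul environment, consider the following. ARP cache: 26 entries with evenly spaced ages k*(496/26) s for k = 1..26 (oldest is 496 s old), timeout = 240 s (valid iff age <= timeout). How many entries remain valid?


Ages are k * 496/26 s for k = 1..26 (spacing = 19.0769 s).
Entry k is valid iff k * 496/26 <= 240 iff k <= 26 * 240 / 496 = 12.5806
n_valid = floor(12.5806) = 12
(n_stale = 26 - 12 = 14)

12


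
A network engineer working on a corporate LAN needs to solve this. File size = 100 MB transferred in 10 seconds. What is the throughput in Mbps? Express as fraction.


Given: file = 100 MB, time = 10 s
File in Mb = 100 * 8 = 800 Mb
Throughput = 800 / 10 Mbps
Throughput = 80 Mbps

80


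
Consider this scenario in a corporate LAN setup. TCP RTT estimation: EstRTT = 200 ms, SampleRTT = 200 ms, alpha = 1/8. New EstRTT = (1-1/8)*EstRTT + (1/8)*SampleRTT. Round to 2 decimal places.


Given: EstRTT = 200 ms, SampleRTT = 200 ms, alpha = 1/8
New EstRTT = (1 - alpha) * EstRTT + alpha * SampleRTT
(7/8) * 200 = 175
(1/8) * 200 = 25
New EstRTT = 175 + 25 = 200 ms -> 200.00 ms (2 dp)

200.00


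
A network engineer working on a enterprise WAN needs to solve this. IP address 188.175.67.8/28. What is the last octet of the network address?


Given: IP = 188.175.67.8, prefix = /28
Subnet mask = 255.255.255.240
Last octet of IP: 8
Last octet of mask: 240
Network last octet = 8 AND 240 = 0

0


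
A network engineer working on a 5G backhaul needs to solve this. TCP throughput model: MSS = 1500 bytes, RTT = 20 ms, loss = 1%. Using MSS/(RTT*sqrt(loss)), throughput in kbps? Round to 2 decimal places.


Given: MSS = 1500 bytes, RTT = 20 ms, loss = 1%
RTT in seconds = 20 / 1000 = 0.02
Loss rate = 1% = 0.01
sqrt(loss) = sqrt(0.01) = 0.1
Throughput (bytes/s) = 1500 / (0.02 * 0.1) = 750000.0000
Throughput (kbps) = 750000.0000 * 8 / 1000 = 6000.000000 -> 6000.00 kbps (2 dp)

6000.00


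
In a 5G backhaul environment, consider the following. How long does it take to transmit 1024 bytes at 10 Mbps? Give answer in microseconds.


Given: packet = 1024 bytes, bandwidth = 10 Mbps
Packet in bits = 1024 * 8 = 8192 bits
Bandwidth = 10 * 10^6 = 10000000 bps
Time = 8192 / 10000000 seconds
Time in us = 8192 * 10^6 / 10000000 = 819.2

819.2


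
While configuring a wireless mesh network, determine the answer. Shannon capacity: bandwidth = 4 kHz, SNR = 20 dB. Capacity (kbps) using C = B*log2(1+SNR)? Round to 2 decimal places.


Given: B = 4 kHz, SNR = 20 dB
SNR linear = 10^(20/10) = 100
1 + SNR = 101
log2(101) = 6.6582114828
C = 4 * 1000 * 6.6582114828 = 26632.8459 bps
C = 26.632846 kbps -> 26.63 kbps (2 dp)

26.63


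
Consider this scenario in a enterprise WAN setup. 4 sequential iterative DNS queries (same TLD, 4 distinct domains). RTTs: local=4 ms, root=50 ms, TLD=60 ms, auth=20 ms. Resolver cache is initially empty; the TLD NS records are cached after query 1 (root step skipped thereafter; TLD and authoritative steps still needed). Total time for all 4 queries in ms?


Lookup 1 (cold cache): local + root + TLD + auth = 4 + 50 + 60 + 20 = 134 ms
Lookups 2..4 (TLD NS cached -> skip root; new domain -> still ask TLD and auth): local + TLD + auth = 4 + 60 + 20 = 84 ms each
Remaining 3 lookups: 3 * 84 = 252 ms
Total = 134 + 252 = 386 ms

386


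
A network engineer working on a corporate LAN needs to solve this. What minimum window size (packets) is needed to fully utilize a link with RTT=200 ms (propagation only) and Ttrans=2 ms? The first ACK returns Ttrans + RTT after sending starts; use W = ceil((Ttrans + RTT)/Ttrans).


Given: Ttrans = 2 ms, RTT = 200 ms (= 2 * Tprop, Tprop = 100 ms)
Time until first ACK returns = Ttrans + RTT = 2 + 200 = 202 ms
Need W * Ttrans >= Ttrans + RTT  ->  W >= (Ttrans + RTT) / Ttrans
(Ttrans + RTT) / Ttrans = 202 / 2 = 101
W_min = ceil(101) = 101

101


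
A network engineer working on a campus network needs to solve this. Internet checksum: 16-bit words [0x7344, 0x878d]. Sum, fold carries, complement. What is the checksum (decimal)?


Given words: [0x7344, 0x878d]
Step 1: Sum all words
Raw sum = 29508 + 34701 = 64209
One's complement = ~64209 & 0xFFFF = 1326

1326


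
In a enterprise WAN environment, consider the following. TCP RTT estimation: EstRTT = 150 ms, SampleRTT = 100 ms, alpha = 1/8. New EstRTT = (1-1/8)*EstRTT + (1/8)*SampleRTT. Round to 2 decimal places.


Given: EstRTT = 150 ms, SampleRTT = 100 ms, alpha = 1/8
New EstRTT = (1 - alpha) * EstRTT + alpha * SampleRTT
(7/8) * 150 = 131.25
(1/8) * 100 = 12.5
New EstRTT = 131.25 + 12.5 = 143.75 ms -> 143.75 ms (2 dp)

143.75


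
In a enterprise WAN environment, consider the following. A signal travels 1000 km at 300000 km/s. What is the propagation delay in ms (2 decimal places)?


Given: distance = 1000 km, speed = 300000 km/s
Delay = distance / speed = 1000 / 300000 seconds
Delay in ms = 1000 * 1000 / 300000
Delay = 3.3333 ms
Rounded to 2 dp = 3.33 ms

3.33


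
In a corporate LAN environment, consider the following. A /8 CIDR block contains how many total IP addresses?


Given: CIDR prefix /8
Host bits = 32 - 8 = 24
Total addresses = 2^24 = 16777216

16777216


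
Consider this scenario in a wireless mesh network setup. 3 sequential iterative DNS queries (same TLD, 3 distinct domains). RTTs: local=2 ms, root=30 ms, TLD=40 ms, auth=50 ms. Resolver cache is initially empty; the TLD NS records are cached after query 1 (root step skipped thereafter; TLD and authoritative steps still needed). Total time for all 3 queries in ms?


Lookup 1 (cold cache): local + root + TLD + auth = 2 + 30 + 40 + 50 = 122 ms
Lookups 2..3 (TLD NS cached -> skip root; new domain -> still ask TLD and auth): local + TLD + auth = 2 + 40 + 50 = 92 ms each
Remaining 2 lookups: 2 * 92 = 184 ms
Total = 122 + 184 = 306 ms

306


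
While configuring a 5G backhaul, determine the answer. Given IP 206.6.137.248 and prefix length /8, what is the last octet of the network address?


Given: IP = 206.6.137.248, prefix = /8
Subnet mask = 255.0.0.0
Last octet of IP: 248
Last octet of mask: 0
Network last octet = 248 AND 0 = 0

0


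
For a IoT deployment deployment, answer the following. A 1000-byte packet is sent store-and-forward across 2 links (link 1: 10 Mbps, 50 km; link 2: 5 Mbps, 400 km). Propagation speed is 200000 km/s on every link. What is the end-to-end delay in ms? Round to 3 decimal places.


Packet = 1000 bytes = 8000 bits. Store-and-forward: sum (t_trans + t_prop) per link.
Link 1: t_trans = 8000/(10*10^6) s = 0.8000 ms; t_prop = 50/200000 s = 0.2500 ms; subtotal = 1.0500 ms
Link 2: t_trans = 8000/(5*10^6) s = 1.6000 ms; t_prop = 400/200000 s = 2.0000 ms; subtotal = 3.6000 ms
End-to-end = 1.0500 + 3.6000 = 4.6500 ms -> 4.650 ms (3 dp)

4.650


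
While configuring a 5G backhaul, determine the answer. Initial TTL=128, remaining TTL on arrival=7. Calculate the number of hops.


Given: initial TTL = 128, received TTL = 7
Hops = initial TTL - received TTL
Hops = 128 - 7 = 121

121


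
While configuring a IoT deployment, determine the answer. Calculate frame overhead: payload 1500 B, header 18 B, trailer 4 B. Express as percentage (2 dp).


Given: payload = 1500 B, header = 18 B, trailer = 4 B
Overhead bytes = header + trailer = 18 + 4 = 22
Total frame = payload + overhead = 1500 + 22 = 1522
Overhead % = 22 / 1522 * 100 = 1.4455% -> 1.45% (2 dp)

1.45


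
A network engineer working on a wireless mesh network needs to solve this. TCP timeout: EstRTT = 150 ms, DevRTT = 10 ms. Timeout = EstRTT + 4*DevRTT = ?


Given: EstRTT = 150 ms, DevRTT = 10 ms
Timeout = EstRTT + 4 * DevRTT
4 * DevRTT = 4 * 10 = 40
Timeout = 150 + 40 = 190 ms

190


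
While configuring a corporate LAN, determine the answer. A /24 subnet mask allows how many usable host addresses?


Given: subnet mask /24
Host bits = 32 - 24 = 8
Total addresses = 2^8 = 256
Usable hosts = 256 - 2 (network + broadcast) = 254

254


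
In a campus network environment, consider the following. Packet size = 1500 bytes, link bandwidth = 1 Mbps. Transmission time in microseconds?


Given: packet = 1500 bytes, bandwidth = 1 Mbps
Packet in bits = 1500 * 8 = 12000 bits
Bandwidth = 1 * 10^6 = 1000000 bps
Time = 12000 / 1000000 seconds
Time in us = 12000 * 10^6 / 1000000 = 12000

12000


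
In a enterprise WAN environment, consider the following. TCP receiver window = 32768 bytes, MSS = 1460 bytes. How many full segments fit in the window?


Given: RWND = 32768 bytes, MSS = 1460 bytes
Full segments = floor(RWND / MSS)
Full segments = floor(32768 / 1460)
Full segments = floor(22.4438) = 22

22


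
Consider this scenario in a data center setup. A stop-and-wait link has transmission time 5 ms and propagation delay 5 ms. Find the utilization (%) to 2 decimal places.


Given: Ttrans = 5 ms, Tprop = 5 ms
RTT = 2 * Tprop = 2 * 5 = 10 ms
U = Ttrans / (Ttrans + RTT)
U = 5 / (5 + 10)
U = 5 / 15 = 0.333333
U% = 33.33%

33.33


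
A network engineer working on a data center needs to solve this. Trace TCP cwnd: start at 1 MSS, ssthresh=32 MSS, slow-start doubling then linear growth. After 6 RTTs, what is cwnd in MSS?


RTT 0: cwnd = 1 MSS (initial)
RTT 1: cwnd = 2 MSS (slow start, doubled)
RTT 2: cwnd = 4 MSS (slow start, doubled)
RTT 3: cwnd = 8 MSS (slow start, doubled)
RTT 4: cwnd = 16 MSS (slow start, doubled)
RTT 5: cwnd = 32 MSS (slow start, doubled)
RTT 6: cwnd = 33 MSS (congestion avoidance, +1)

33


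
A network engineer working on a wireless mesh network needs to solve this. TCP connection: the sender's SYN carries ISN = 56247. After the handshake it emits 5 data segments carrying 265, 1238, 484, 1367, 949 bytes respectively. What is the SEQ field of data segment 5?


The SYN occupies sequence number ISN = 56247, so the first data byte is ISN + 1 = 56248.
SEQ of data segment i = (ISN + 1) + sum of payload sizes of segments 1..i-1.
Segment 1: SEQ = 56248, payload = 265 bytes
Segment 2: SEQ = 56513, payload = 1238 bytes
Segment 3: SEQ = 57751, payload = 484 bytes
Segment 4: SEQ = 58235, payload = 1367 bytes
Segment 5: SEQ = 59602, payload = 949 bytes
SEQ of segment 5 = 56248 + 265 + 1238 + 484 + 1367 = 59602

59602


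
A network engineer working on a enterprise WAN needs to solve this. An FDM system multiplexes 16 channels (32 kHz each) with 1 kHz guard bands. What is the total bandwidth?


Given: 16 channels, 32 kHz each, guard = 1 kHz
Channel bandwidth = 16 * 32 = 512 kHz
Guard bands = 15 gaps * 1 kHz = 15 kHz
Total = 512 + 15 = 527 kHz

527


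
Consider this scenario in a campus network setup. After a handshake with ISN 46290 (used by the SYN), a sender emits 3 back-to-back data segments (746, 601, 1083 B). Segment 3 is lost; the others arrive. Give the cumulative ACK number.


SYN uses sequence number 46290; first data byte = ISN + 1 = 46291.
Segment 1: SEQ = 46291, len = 746 B, covers [46291, 47036]
Segment 2: SEQ = 47037, len = 601 B, covers [47037, 47637]
Segment 3: SEQ = 47638, len = 1083 B, covers [47638, 48720] [LOST]
In-order data received: bytes [46291, 47637] (segments 1..2).
Segment 3 missing -> gap begins at byte 47638.
Cumulative ACK = next expected in-order byte = 46291 + 746 + 601 = 47638

47638


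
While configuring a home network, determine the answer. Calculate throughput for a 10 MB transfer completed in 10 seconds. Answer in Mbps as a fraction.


Given: file = 10 MB, time = 10 s
File in Mb = 10 * 8 = 80 Mb
Throughput = 80 / 10 Mbps
Throughput = 8 Mbps

8


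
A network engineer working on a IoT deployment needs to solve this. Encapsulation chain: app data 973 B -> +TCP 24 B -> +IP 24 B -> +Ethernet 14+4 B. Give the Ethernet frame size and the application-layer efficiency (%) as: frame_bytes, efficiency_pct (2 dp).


TCP segment = 973 + 24 = 997 B
IP packet = 997 + 24 = 1021 B
Ethernet frame = 1021 + 14 + 4 = 1039 B
Efficiency = app / frame = 973 / 1039 = 0.936477 = 93.6477% -> 93.65% (2 dp)

1039, 93.65


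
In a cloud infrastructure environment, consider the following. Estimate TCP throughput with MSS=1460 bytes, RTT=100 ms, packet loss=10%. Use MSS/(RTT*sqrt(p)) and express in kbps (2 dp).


Given: MSS = 1460 bytes, RTT = 100 ms, loss = 10%
RTT in seconds = 100 / 1000 = 0.1
Loss rate = 10% = 0.1
sqrt(loss) = sqrt(0.1) = 0.316227766017
Throughput (bytes/s) = 1460 / (0.1 * 0.316227766017) = 46169.2538
Throughput (kbps) = 46169.2538 * 8 / 1000 = 369.354031 -> 369.35 kbps (2 dp)

369.35


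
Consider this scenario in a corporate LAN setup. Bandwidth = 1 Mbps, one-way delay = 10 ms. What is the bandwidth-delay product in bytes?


Given: bandwidth = 1 Mbps, delay = 10 ms
BDP in bits = 1 * 10^6 * 10 / 1000
BDP in bits = 10000
BDP in bytes = 10000 / 8 = 1250

1250


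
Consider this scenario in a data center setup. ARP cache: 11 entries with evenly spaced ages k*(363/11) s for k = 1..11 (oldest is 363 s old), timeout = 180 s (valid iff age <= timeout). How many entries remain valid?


Ages are k * 363/11 s for k = 1..11 (spacing = 33.0000 s).
Entry k is valid iff k * 363/11 <= 180 iff k <= 11 * 180 / 363 = 5.4545
n_valid = floor(5.4545) = 5
(n_stale = 11 - 5 = 6)

5


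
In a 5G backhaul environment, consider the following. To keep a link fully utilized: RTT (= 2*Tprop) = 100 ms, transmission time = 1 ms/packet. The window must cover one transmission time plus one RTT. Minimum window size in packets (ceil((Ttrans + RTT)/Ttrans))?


Given: Ttrans = 1 ms, RTT = 100 ms (= 2 * Tprop, Tprop = 50 ms)
Time until first ACK returns = Ttrans + RTT = 1 + 100 = 101 ms
Need W * Ttrans >= Ttrans + RTT  ->  W >= (Ttrans + RTT) / Ttrans
(Ttrans + RTT) / Ttrans = 101 / 1 = 101
W_min = ceil(101) = 101

101


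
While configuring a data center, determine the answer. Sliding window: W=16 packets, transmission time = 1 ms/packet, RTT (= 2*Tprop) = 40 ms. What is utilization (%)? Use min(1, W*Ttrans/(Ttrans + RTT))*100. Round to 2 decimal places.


Given: W = 16, Ttrans = 1 ms, RTT = 40 ms (= 2 * Tprop, Tprop = 20 ms)
Cycle time = Ttrans + RTT = 1 + 40 = 41 ms (first packet sent until its ACK returns)
W * Ttrans = 16 * 1 = 16 ms of sending per cycle
W * Ttrans / (Ttrans + RTT) = 16 / 41 = 0.390244
U = min(1, 0.390244) = 0.390244
U% = 39.02%

39.02


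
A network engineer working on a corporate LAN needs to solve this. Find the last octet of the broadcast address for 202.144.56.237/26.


Given: IP = 202.144.56.237, prefix = /26
Host bits = 32 - 26 = 6
Network last octet = 237 AND mask = 192
Host part size = 2^6 - 1 = 63
Broadcast last octet = 192 OR 63 = 255

255


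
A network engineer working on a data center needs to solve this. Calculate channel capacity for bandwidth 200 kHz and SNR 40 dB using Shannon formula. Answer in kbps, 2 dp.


Given: B = 200 kHz, SNR = 40 dB
SNR linear = 10^(40/10) = 10000
1 + SNR = 10001
log2(10001) = 13.2878566418
C = 200 * 1000 * 13.2878566418 = 2657571.3284 bps
C = 2657.571328 kbps -> 2657.57 kbps (2 dp)

2657.57


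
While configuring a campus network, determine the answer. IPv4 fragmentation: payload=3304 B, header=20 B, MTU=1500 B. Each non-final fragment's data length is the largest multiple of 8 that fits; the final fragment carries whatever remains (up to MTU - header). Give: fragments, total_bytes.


Max data per non-final fragment = floor((MTU - header)/8)*8 = floor((1500 - 20)/8)*8 = floor(1480/8)*8 = 1480 B
Final fragment needs no 8-byte alignment: it can carry up to MTU - header = 1480 B
Non-final fragments needed = ceil((payload - 1480) / 1480) = ceil(1824/1480) = ceil(1.2324) = 2
Number of fragments = 2 + 1 = 3
Fragment sizes (data): 2 * 1480 B + 344 B (last, 344 <= 1480 OK)
Total bytes sent = payload + n_frags * header = 3304 + 3*20 = 3304 + 60 = 3364 B

3, 3364


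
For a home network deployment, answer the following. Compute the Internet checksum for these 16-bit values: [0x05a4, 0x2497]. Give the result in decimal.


Given words: [0x05a4, 0x2497]
Step 1: Sum all words
Raw sum = 1444 + 9367 = 10811
One's complement = ~10811 & 0xFFFF = 54724

54724


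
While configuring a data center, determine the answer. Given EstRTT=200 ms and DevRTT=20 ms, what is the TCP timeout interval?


Given: EstRTT = 200 ms, DevRTT = 20 ms
Timeout = EstRTT + 4 * DevRTT
4 * DevRTT = 4 * 20 = 80
Timeout = 200 + 80 = 280 ms

280


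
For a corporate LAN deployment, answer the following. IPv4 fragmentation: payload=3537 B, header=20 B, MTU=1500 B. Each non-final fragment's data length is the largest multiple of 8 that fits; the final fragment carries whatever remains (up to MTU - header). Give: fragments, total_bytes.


Max data per non-final fragment = floor((MTU - header)/8)*8 = floor((1500 - 20)/8)*8 = floor(1480/8)*8 = 1480 B
Final fragment needs no 8-byte alignment: it can carry up to MTU - header = 1480 B
Non-final fragments needed = ceil((payload - 1480) / 1480) = ceil(2057/1480) = ceil(1.3899) = 2
Number of fragments = 2 + 1 = 3
Fragment sizes (data): 2 * 1480 B + 577 B (last, 577 <= 1480 OK)
Total bytes sent = payload + n_frags * header = 3537 + 3*20 = 3537 + 60 = 3597 B

3, 3597


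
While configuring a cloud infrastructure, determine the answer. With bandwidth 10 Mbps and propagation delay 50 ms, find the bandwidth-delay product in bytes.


Given: bandwidth = 10 Mbps, delay = 50 ms
BDP in bits = 10 * 10^6 * 50 / 1000
BDP in bits = 500000
BDP in bytes = 500000 / 8 = 62500

62500


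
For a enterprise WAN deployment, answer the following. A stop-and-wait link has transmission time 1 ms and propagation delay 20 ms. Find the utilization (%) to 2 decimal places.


Given: Ttrans = 1 ms, Tprop = 20 ms
RTT = 2 * Tprop = 2 * 20 = 40 ms
U = Ttrans / (Ttrans + RTT)
U = 1 / (1 + 40)
U = 1 / 41 = 0.02439
U% = 2.44%

2.44


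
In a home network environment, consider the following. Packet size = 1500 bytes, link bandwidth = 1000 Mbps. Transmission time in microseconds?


Given: packet = 1500 bytes, bandwidth = 1000 Mbps
Packet in bits = 1500 * 8 = 12000 bits
Bandwidth = 1000 * 10^6 = 1000000000 bps
Time = 12000 / 1000000000 seconds
Time in us = 12000 * 10^6 / 1000000000 = 12

12


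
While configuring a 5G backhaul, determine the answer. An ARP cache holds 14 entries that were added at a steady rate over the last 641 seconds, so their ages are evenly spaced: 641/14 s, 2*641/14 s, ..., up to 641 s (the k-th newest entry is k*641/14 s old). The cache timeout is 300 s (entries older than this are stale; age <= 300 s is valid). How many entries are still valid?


Ages are k * 641/14 s for k = 1..14 (spacing = 45.7857 s).
Entry k is valid iff k * 641/14 <= 300 iff k <= 14 * 300 / 641 = 6.5523
n_valid = floor(6.5523) = 6
(n_stale = 14 - 6 = 8)

6


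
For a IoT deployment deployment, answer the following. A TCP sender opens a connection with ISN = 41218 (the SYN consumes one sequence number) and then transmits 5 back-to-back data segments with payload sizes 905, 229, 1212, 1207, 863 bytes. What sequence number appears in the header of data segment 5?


The SYN occupies sequence number ISN = 41218, so the first data byte is ISN + 1 = 41219.
SEQ of data segment i = (ISN + 1) + sum of payload sizes of segments 1..i-1.
Segment 1: SEQ = 41219, payload = 905 bytes
Segment 2: SEQ = 42124, payload = 229 bytes
Segment 3: SEQ = 42353, payload = 1212 bytes
Segment 4: SEQ = 43565, payload = 1207 bytes
Segment 5: SEQ = 44772, payload = 863 bytes
SEQ of segment 5 = 41219 + 905 + 229 + 1212 + 1207 = 44772

44772


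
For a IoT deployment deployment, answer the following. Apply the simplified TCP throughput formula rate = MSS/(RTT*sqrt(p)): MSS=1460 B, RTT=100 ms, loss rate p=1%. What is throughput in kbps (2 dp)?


Given: MSS = 1460 bytes, RTT = 100 ms, loss = 1%
RTT in seconds = 100 / 1000 = 0.1
Loss rate = 1% = 0.01
sqrt(loss) = sqrt(0.01) = 0.1
Throughput (bytes/s) = 1460 / (0.1 * 0.1) = 146000.0000
Throughput (kbps) = 146000.0000 * 8 / 1000 = 1168.000000 -> 1168.00 kbps (2 dp)

1168.00


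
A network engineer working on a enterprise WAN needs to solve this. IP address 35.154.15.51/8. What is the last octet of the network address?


Given: IP = 35.154.15.51, prefix = /8
Subnet mask = 255.0.0.0
Last octet of IP: 51
Last octet of mask: 0
Network last octet = 51 AND 0 = 0

0


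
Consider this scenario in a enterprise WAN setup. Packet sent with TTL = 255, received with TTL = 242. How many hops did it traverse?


Given: initial TTL = 255, received TTL = 242
Hops = initial TTL - received TTL
Hops = 255 - 242 = 13

13


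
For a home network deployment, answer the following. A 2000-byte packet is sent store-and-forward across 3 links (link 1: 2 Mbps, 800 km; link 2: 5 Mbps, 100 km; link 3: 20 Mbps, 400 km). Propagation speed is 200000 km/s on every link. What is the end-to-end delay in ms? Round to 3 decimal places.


Packet = 2000 bytes = 16000 bits. Store-and-forward: sum (t_trans + t_prop) per link.
Link 1: t_trans = 16000/(2*10^6) s = 8.0000 ms; t_prop = 800/200000 s = 4.0000 ms; subtotal = 12.0000 ms
Link 2: t_trans = 16000/(5*10^6) s = 3.2000 ms; t_prop = 100/200000 s = 0.5000 ms; subtotal = 3.7000 ms
Link 3: t_trans = 16000/(20*10^6) s = 0.8000 ms; t_prop = 400/200000 s = 2.0000 ms; subtotal = 2.8000 ms
End-to-end = 12.0000 + 3.7000 + 2.8000 = 18.5000 ms -> 18.500 ms (3 dp)

18.500


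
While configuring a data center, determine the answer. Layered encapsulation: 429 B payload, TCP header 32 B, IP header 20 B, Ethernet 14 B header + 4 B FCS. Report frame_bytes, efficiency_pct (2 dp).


TCP segment = 429 + 32 = 461 B
IP packet = 461 + 20 = 481 B
Ethernet frame = 481 + 14 + 4 = 499 B
Efficiency = app / frame = 429 / 499 = 0.859719 = 85.9719% -> 85.97% (2 dp)

499, 85.97


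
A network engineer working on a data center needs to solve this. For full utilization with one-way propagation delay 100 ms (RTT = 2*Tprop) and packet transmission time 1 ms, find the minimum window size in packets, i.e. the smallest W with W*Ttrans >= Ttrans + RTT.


Given: Ttrans = 1 ms, RTT = 200 ms (= 2 * Tprop, Tprop = 100 ms)
Time until first ACK returns = Ttrans + RTT = 1 + 200 = 201 ms
Need W * Ttrans >= Ttrans + RTT  ->  W >= (Ttrans + RTT) / Ttrans
(Ttrans + RTT) / Ttrans = 201 / 1 = 201
W_min = ceil(201) = 201

201


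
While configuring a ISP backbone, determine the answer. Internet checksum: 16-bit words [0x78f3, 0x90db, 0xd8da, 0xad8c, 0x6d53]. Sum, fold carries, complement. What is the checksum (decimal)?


Given words: [0x78f3, 0x90db, 0xd8da, 0xad8c, 0x6d53]
Step 1: Sum all words
Raw sum = 30963 + 37083 + 55514 + 44428 + 27987 = 195975
Step 2: Fold carry: (64903 + 2) = 64905
One's complement = ~64905 & 0xFFFF = 630

630


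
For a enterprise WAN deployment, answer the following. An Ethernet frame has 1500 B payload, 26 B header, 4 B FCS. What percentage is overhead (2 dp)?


Given: payload = 1500 B, header = 26 B, trailer = 4 B
Overhead bytes = header + trailer = 26 + 4 = 30
Total frame = payload + overhead = 1500 + 30 = 1530
Overhead % = 30 / 1530 * 100 = 1.9608% -> 1.96% (2 dp)

1.96


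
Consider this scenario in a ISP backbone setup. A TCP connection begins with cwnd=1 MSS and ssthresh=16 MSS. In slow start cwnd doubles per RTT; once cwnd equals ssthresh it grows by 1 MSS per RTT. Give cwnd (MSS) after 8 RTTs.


RTT 0: cwnd = 1 MSS (initial)
RTT 1: cwnd = 2 MSS (slow start, doubled)
RTT 2: cwnd = 4 MSS (slow start, doubled)
RTT 3: cwnd = 8 MSS (slow start, doubled)
RTT 4: cwnd = 16 MSS (slow start, doubled)
RTT 5: cwnd = 17 MSS (congestion avoidance, +1)
RTT 6: cwnd = 18 MSS (congestion avoidance, +1)
RTT 7: cwnd = 19 MSS (congestion avoidance, +1)
RTT 8: cwnd = 20 MSS (congestion avoidance, +1)

20


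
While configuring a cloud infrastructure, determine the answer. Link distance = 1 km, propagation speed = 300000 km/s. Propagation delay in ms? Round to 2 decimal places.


Given: distance = 1 km, speed = 300000 km/s
Delay = distance / speed = 1 / 300000 seconds
Delay in ms = 1 * 1000 / 300000
Delay = 0.0033 ms
Rounded to 2 dp = 0.00 ms

0.00


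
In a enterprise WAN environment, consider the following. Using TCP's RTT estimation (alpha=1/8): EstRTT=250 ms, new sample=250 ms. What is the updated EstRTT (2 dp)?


Given: EstRTT = 250 ms, SampleRTT = 250 ms, alpha = 1/8
New EstRTT = (1 - alpha) * EstRTT + alpha * SampleRTT
(7/8) * 250 = 218.75
(1/8) * 250 = 31.25
New EstRTT = 218.75 + 31.25 = 250 ms -> 250.00 ms (2 dp)

250.00


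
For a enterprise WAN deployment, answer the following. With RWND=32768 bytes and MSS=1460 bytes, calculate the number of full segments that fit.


Given: RWND = 32768 bytes, MSS = 1460 bytes
Full segments = floor(RWND / MSS)
Full segments = floor(32768 / 1460)
Full segments = floor(22.4438) = 22

22


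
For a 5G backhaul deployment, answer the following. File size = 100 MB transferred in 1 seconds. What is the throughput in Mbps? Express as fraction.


Given: file = 100 MB, time = 1 s
File in Mb = 100 * 8 = 800 Mb
Throughput = 800 / 1 Mbps
Throughput = 800 Mbps

800


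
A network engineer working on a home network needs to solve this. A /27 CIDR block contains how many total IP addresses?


Given: CIDR prefix /27
Host bits = 32 - 27 = 5
Total addresses = 2^5 = 32

32


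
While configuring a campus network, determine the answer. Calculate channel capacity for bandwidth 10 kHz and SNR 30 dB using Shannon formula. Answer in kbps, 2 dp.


Given: B = 10 kHz, SNR = 30 dB
SNR linear = 10^(30/10) = 1000
1 + SNR = 1001
log2(1001) = 9.9672262588
C = 10 * 1000 * 9.9672262588 = 99672.2626 bps
C = 99.672263 kbps -> 99.67 kbps (2 dp)

99.67


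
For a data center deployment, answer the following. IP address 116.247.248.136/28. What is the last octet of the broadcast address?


Given: IP = 116.247.248.136, prefix = /28
Host bits = 32 - 28 = 4
Network last octet = 136 AND mask = 128
Host part size = 2^4 - 1 = 15
Broadcast last octet = 128 OR 15 = 143

143


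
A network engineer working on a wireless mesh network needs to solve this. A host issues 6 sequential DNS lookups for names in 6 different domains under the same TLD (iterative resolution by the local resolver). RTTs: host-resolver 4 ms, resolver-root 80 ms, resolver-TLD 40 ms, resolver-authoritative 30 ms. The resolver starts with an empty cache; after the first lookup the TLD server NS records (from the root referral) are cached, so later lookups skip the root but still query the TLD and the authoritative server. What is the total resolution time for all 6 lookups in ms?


Lookup 1 (cold cache): local + root + TLD + auth = 4 + 80 + 40 + 30 = 154 ms
Lookups 2..6 (TLD NS cached -> skip root; new domain -> still ask TLD and auth): local + TLD + auth = 4 + 40 + 30 = 74 ms each
Remaining 5 lookups: 5 * 74 = 370 ms
Total = 154 + 370 = 524 ms

524


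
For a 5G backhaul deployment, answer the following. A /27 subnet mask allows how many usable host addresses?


Given: subnet mask /27
Host bits = 32 - 27 = 5
Total addresses = 2^5 = 32
Usable hosts = 32 - 2 (network + broadcast) = 30

30


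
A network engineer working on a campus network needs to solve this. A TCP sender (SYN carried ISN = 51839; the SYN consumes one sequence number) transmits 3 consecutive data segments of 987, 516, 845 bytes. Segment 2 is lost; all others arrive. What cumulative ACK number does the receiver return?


SYN uses sequence number 51839; first data byte = ISN + 1 = 51840.
Segment 1: SEQ = 51840, len = 987 B, covers [51840, 52826]
Segment 2: SEQ = 52827, len = 516 B, covers [52827, 53342] [LOST]
Segment 3: SEQ = 53343, len = 845 B, covers [53343, 54187]
In-order data received: bytes [51840, 52826] (segments 1..1).
Segment 2 missing -> gap begins at byte 52827; later segments buffered out of order.
Cumulative ACK = next expected in-order byte = 51840 + 987 = 52827

52827
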